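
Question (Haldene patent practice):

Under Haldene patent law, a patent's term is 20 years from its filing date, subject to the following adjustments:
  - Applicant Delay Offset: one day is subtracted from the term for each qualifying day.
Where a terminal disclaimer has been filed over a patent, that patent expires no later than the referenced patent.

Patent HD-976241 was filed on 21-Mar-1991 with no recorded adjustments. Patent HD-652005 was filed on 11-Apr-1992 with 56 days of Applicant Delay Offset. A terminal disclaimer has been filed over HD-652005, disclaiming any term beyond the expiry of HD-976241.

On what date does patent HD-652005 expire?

Natural term of HD-652005:
  Base: filing + 20 years → 11 April 2012.
  Applicant Delay Offset: −56 days → 15 February 2012.
Expiry of referenced patent HD-976241:
  Base: filing + 20 years → 21 March 2011.
Terminal disclaimer: HD-652005 expires on the earlier of 15 February 2012 and 21 March 2011.

March 21, 2011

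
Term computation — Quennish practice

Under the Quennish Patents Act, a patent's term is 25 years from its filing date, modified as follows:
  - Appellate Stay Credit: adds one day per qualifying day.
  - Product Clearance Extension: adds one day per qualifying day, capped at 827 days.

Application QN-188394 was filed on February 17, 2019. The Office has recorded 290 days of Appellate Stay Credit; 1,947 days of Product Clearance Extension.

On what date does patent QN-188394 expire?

Base term: filing date + 25 years → 17 February 2044.
Appellate Stay Credit: +290 days → 3 December 2044.
Product Clearance Extension: 1947 days claimed exceeds the 827-day cap, so +827 days → 10 March 2047.

March 10, 2047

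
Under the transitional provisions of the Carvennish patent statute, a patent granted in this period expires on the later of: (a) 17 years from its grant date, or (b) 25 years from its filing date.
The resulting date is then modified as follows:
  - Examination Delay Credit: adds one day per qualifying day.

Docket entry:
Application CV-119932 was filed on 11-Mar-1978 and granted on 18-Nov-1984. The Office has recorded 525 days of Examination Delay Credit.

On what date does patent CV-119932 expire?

August 17, 2004

(a) grant + 17 years → 18 November 2001.
(b) filing + 25 years → 11 March 2003.
Later of the two: 11 March 2003.
Examination Delay Credit: +525 days → 17 August 2004.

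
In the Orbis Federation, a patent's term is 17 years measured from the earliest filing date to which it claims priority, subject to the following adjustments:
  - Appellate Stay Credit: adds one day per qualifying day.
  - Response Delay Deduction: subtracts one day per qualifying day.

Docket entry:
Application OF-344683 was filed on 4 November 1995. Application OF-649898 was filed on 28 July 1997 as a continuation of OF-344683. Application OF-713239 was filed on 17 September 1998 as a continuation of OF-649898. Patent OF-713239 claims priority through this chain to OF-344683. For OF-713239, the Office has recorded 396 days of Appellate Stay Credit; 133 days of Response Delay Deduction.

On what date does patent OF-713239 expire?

2013-07-25

Earliest priority filing: 4 November 1995.
Base term: 4 November 1995 + 17 years → 4 November 2012.
Appellate Stay Credit: +396 days → 5 December 2013.
Response Delay Deduction: −133 days → 25 July 2013.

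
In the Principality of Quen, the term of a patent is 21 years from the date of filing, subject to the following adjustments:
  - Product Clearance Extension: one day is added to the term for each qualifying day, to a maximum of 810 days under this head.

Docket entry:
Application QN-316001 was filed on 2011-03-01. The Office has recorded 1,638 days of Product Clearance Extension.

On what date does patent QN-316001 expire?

2034-05-20

Base term: filing date + 21 years → 1 March 2032.
Product Clearance Extension: 1638 days claimed exceeds the 810-day cap, so +810 days → 20 May 2034.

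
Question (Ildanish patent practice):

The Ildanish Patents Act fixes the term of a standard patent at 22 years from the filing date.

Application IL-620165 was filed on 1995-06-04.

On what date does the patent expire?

2017-06-04

Filing date + 22 years → 4 June 2017.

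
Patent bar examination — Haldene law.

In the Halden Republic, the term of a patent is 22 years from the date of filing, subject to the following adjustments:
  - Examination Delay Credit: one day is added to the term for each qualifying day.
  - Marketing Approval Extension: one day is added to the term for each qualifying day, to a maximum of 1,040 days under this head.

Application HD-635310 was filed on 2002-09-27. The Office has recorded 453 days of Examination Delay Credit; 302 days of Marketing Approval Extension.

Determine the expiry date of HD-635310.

2026-10-22

Base term: filing date + 22 years → 27 September 2024.
Examination Delay Credit: +453 days → 24 December 2025.
Marketing Approval Extension: 302 days (within the 1040-day cap) → +302 days → 22 October 2026.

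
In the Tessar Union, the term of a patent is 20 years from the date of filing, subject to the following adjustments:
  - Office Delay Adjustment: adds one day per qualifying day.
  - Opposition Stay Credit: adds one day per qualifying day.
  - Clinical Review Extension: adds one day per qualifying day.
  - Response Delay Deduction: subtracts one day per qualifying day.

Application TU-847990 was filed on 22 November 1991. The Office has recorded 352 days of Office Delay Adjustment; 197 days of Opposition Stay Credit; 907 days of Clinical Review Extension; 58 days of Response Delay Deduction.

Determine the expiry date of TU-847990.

Base term: filing date + 20 years → 22 November 2011.
Office Delay Adjustment: +352 days → 8 November 2012.
Opposition Stay Credit: +197 days → 24 May 2013.
Clinical Review Extension: +907 days → 17 November 2015.
Response Delay Deduction: −58 days → 20 September 2015.

September 20, 2015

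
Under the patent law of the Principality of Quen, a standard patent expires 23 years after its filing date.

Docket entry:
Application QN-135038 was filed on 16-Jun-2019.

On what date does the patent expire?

Filing date + 23 years → 16 June 2042.

June 16, 2042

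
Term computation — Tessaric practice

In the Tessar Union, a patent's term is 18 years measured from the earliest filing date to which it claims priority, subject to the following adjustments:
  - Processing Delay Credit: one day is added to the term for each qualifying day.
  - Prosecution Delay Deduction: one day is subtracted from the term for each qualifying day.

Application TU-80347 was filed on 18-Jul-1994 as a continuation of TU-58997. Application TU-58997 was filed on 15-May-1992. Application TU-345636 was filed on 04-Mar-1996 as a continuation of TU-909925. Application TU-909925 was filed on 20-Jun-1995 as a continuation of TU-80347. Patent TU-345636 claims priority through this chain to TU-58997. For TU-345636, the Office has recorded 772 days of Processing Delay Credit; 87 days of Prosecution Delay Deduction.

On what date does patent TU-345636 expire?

Earliest priority filing: 15 May 1992.
Base term: 15 May 1992 + 18 years → 15 May 2010.
Processing Delay Credit: +772 days → 25 June 2012.
Prosecution Delay Deduction: −87 days → 30 March 2012.

March 30, 2012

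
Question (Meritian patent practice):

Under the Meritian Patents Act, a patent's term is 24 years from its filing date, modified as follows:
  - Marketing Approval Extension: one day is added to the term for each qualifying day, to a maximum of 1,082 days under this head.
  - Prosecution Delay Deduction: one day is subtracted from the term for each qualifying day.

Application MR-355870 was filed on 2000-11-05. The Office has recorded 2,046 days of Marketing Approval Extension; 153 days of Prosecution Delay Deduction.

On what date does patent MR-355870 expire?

Base term: filing date + 24 years → 5 November 2024.
Marketing Approval Extension: 2046 days claimed exceeds the 1082-day cap, so +1082 days → 23 October 2027.
Prosecution Delay Deduction: −153 days → 23 May 2027.

2027-05-23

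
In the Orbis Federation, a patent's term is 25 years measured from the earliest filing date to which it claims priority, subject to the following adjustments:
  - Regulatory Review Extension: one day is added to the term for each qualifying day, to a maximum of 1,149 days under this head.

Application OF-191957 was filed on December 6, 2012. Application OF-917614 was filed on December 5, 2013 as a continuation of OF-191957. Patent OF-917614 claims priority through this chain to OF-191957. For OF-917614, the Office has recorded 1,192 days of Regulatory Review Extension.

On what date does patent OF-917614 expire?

2041-01-28

Earliest priority filing: 6 December 2012.
Base term: 6 December 2012 + 25 years → 6 December 2037.
Regulatory Review Extension: 1192 days claimed exceeds the 1149-day cap, so +1149 days → 28 January 2041.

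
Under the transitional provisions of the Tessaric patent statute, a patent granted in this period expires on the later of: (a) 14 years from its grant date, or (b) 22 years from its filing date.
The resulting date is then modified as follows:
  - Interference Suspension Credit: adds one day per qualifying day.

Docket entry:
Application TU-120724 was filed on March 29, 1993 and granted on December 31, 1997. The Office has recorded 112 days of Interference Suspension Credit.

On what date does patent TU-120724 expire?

(a) grant + 14 years → 31 December 2011.
(b) filing + 22 years → 29 March 2015.
Later of the two: 29 March 2015.
Interference Suspension Credit: +112 days → 19 July 2015.

2015-07-19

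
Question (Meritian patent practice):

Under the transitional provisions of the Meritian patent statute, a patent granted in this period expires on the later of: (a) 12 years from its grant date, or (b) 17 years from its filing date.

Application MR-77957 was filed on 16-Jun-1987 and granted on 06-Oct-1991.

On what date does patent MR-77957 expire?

June 16, 2004

(a) grant + 12 years → 6 October 2003.
(b) filing + 17 years → 16 June 2004.
Later of the two: 16 June 2004.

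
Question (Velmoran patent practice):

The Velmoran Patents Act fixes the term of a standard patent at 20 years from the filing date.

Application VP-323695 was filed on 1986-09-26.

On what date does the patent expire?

2006-09-26

Filing date + 20 years → 26 September 2006.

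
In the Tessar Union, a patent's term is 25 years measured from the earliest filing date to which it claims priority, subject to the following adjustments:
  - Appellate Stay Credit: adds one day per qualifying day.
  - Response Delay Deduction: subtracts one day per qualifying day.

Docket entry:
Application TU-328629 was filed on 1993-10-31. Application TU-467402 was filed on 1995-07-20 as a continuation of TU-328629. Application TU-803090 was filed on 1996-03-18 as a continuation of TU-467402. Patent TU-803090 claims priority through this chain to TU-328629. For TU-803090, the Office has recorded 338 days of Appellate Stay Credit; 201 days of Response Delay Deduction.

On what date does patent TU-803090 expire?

Earliest priority filing: 31 October 1993.
Base term: 31 October 1993 + 25 years → 31 October 2018.
Appellate Stay Credit: +338 days → 4 October 2019.
Response Delay Deduction: −201 days → 17 March 2019.

March 17, 2019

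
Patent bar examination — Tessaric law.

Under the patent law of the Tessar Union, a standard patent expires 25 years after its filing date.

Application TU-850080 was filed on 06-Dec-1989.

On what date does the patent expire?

December 6, 2014

Filing date + 25 years → 6 December 2014.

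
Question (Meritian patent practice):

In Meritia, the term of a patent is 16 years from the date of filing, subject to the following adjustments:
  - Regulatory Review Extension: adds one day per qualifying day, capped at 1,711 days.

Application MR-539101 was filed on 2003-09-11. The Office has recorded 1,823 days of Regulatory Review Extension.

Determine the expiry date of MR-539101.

2024-05-18

Base term: filing date + 16 years → 11 September 2019.
Regulatory Review Extension: 1823 days claimed exceeds the 1711-day cap, so +1711 days → 18 May 2024.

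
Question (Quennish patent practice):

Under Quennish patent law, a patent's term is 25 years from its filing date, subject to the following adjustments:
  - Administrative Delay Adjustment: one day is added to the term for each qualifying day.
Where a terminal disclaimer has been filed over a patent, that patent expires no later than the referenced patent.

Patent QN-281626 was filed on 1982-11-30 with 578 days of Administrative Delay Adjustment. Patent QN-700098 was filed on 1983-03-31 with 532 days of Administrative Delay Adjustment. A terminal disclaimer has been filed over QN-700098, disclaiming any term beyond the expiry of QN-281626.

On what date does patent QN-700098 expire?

2009-06-30

Natural term of QN-700098:
  Base: filing + 25 years → 31 March 2008.
  Administrative Delay Adjustment: +532 days → 14 September 2009.
Expiry of referenced patent QN-281626:
  Base: filing + 25 years → 30 November 2007.
  Administrative Delay Adjustment: +578 days → 30 June 2009.
Terminal disclaimer: QN-700098 expires on the earlier of 14 September 2009 and 30 June 2009.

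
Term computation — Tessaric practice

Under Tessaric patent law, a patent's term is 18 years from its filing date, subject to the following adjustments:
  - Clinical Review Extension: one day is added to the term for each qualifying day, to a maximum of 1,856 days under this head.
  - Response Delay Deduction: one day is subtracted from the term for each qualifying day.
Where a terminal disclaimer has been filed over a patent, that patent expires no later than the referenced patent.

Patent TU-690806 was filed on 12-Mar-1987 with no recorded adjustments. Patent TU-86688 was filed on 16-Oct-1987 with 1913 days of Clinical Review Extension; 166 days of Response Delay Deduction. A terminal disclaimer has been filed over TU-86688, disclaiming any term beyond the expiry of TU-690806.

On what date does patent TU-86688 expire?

2005-03-12

Natural term of TU-86688:
  Base: filing + 18 years → 16 October 2005.
  Clinical Review Extension: 1913 days claimed exceeds the 1856-day cap, so +1856 days → 15 November 2010.
  Response Delay Deduction: −166 days → 2 June 2010.
Expiry of referenced patent TU-690806:
  Base: filing + 18 years → 12 March 2005.
Terminal disclaimer: TU-86688 expires on the earlier of 2 June 2010 and 12 March 2005.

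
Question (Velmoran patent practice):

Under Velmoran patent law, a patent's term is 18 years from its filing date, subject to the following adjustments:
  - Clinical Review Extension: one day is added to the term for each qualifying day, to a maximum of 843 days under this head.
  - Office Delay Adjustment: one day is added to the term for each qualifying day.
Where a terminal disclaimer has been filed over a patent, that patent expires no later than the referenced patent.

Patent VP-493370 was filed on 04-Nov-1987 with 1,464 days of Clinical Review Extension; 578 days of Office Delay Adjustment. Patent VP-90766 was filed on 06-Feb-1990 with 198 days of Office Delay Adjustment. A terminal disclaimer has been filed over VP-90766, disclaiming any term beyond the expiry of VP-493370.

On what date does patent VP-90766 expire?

Natural term of VP-90766:
  Base: filing + 18 years → 6 February 2008.
  Office Delay Adjustment: +198 days → 22 August 2008.
Expiry of referenced patent VP-493370:
  Base: filing + 18 years → 4 November 2005.
  Clinical Review Extension: 1464 days claimed exceeds the 843-day cap, so +843 days → 25 February 2008.
  Office Delay Adjustment: +578 days → 25 September 2009.
Terminal disclaimer: VP-90766 expires on the earlier of 22 August 2008 and 25 September 2009.

August 22, 2008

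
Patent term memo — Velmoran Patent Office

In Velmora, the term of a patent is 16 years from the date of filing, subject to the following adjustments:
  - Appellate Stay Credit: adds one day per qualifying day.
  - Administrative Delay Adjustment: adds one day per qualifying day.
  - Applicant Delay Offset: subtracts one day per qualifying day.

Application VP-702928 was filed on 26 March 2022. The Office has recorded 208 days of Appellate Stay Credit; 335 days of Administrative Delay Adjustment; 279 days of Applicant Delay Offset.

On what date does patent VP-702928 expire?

December 15, 2038

Base term: filing date + 16 years → 26 March 2038.
Appellate Stay Credit: +208 days → 20 October 2038.
Administrative Delay Adjustment: +335 days → 20 September 2039.
Applicant Delay Offset: −279 days → 15 December 2038.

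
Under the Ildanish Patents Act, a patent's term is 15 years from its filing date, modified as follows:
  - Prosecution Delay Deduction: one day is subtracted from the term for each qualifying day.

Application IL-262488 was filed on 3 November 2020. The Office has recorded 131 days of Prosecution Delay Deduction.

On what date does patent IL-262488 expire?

Base term: filing date + 15 years → 3 November 2035.
Prosecution Delay Deduction: −131 days → 25 June 2035.

June 25, 2035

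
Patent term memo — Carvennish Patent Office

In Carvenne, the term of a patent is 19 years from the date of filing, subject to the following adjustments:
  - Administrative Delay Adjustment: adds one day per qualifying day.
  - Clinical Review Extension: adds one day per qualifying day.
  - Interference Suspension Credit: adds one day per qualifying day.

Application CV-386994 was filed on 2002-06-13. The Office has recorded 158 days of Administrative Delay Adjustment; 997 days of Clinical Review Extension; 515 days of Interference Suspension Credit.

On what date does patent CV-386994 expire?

Base term: filing date + 19 years → 13 June 2021.
Administrative Delay Adjustment: +158 days → 18 November 2021.
Clinical Review Extension: +997 days → 11 August 2024.
Interference Suspension Credit: +515 days → 8 January 2026.

January 8, 2026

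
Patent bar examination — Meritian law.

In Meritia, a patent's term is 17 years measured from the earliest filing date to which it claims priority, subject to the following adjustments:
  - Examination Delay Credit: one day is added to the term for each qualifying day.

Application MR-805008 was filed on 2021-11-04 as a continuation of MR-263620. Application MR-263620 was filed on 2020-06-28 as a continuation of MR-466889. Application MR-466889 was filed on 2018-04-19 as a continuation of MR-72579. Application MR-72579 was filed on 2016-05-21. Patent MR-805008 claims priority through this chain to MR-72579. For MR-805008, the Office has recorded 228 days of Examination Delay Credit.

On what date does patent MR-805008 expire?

Earliest priority filing: 21 May 2016.
Base term: 21 May 2016 + 17 years → 21 May 2033.
Examination Delay Credit: +228 days → 4 January 2034.

January 4, 2034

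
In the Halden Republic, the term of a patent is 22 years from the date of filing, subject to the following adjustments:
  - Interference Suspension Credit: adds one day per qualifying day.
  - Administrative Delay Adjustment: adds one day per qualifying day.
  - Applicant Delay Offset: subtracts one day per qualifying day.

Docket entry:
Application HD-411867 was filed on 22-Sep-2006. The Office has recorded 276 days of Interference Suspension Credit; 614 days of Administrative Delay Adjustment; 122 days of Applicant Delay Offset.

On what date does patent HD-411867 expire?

Base term: filing date + 22 years → 22 September 2028.
Interference Suspension Credit: +276 days → 25 June 2029.
Administrative Delay Adjustment: +614 days → 1 March 2031.
Applicant Delay Offset: −122 days → 30 October 2030.

October 30, 2030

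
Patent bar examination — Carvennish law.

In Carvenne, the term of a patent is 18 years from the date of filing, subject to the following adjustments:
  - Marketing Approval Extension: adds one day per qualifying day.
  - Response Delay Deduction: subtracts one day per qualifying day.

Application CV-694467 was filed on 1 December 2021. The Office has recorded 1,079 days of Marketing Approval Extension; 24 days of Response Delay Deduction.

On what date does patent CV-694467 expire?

2042-10-21

Base term: filing date + 18 years → 1 December 2039.
Marketing Approval Extension: +1079 days → 14 November 2042.
Response Delay Deduction: −24 days → 21 October 2042.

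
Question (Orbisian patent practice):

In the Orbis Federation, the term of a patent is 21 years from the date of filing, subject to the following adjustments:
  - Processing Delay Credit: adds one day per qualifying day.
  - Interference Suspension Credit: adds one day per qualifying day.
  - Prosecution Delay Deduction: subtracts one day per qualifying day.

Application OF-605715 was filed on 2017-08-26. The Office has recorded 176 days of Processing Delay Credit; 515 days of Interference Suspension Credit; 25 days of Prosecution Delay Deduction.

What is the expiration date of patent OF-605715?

Base term: filing date + 21 years → 26 August 2038.
Processing Delay Credit: +176 days → 18 February 2039.
Interference Suspension Credit: +515 days → 17 July 2040.
Prosecution Delay Deduction: −25 days → 22 June 2040.

2040-06-22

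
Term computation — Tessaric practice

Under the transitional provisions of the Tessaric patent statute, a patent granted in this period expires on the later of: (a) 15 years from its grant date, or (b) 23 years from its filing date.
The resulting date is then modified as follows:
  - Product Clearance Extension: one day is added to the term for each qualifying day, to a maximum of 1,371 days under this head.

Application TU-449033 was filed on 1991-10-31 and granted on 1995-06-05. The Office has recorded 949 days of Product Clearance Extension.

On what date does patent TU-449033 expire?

2017-06-06

(a) grant + 15 years → 5 June 2010.
(b) filing + 23 years → 31 October 2014.
Later of the two: 31 October 2014.
Product Clearance Extension: 949 days (within the 1371-day cap) → +949 days → 6 June 2017.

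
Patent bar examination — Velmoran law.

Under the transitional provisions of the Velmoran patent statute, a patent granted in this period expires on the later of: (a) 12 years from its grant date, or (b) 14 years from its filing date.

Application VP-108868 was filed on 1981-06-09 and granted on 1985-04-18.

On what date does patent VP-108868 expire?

April 18, 1997

(a) grant + 12 years → 18 April 1997.
(b) filing + 14 years → 9 June 1995.
Later of the two: 18 April 1997.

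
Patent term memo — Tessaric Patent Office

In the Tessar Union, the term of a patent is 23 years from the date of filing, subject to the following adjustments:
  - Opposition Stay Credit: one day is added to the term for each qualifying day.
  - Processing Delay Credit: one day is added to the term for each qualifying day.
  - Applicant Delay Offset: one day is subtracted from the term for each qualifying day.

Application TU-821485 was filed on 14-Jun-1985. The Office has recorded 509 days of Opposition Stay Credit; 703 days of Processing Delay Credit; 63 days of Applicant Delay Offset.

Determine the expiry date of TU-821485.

Base term: filing date + 23 years → 14 June 2008.
Opposition Stay Credit: +509 days → 5 November 2009.
Processing Delay Credit: +703 days → 9 October 2011.
Applicant Delay Offset: −63 days → 7 August 2011.

2011-08-07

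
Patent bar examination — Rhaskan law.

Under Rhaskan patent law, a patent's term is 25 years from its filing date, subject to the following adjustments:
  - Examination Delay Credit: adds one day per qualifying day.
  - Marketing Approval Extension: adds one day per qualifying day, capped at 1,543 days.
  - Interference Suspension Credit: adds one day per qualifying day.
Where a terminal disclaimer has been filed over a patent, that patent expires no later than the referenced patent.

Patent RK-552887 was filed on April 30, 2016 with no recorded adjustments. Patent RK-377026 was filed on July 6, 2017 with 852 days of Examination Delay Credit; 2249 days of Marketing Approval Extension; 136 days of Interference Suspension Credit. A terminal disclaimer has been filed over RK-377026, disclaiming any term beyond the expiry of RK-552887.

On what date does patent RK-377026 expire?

2041-04-30

Natural term of RK-377026:
  Base: filing + 25 years → 6 July 2042.
  Examination Delay Credit: +852 days → 4 November 2044.
  Marketing Approval Extension: 2249 days claimed exceeds the 1543-day cap, so +1543 days → 25 January 2049.
  Interference Suspension Credit: +136 days → 10 June 2049.
Expiry of referenced patent RK-552887:
  Base: filing + 25 years → 30 April 2041.
Terminal disclaimer: RK-377026 expires on the earlier of 10 June 2049 and 30 April 2041.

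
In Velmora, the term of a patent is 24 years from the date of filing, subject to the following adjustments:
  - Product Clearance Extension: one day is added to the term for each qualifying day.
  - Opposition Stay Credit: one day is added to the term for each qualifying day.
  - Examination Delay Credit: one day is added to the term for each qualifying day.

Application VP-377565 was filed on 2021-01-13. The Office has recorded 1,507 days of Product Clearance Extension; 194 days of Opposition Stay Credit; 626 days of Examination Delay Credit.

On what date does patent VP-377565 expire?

Base term: filing date + 24 years → 13 January 2045.
Product Clearance Extension: +1507 days → 28 February 2049.
Opposition Stay Credit: +194 days → 10 September 2049.
Examination Delay Credit: +626 days → 29 May 2051.

2051-05-29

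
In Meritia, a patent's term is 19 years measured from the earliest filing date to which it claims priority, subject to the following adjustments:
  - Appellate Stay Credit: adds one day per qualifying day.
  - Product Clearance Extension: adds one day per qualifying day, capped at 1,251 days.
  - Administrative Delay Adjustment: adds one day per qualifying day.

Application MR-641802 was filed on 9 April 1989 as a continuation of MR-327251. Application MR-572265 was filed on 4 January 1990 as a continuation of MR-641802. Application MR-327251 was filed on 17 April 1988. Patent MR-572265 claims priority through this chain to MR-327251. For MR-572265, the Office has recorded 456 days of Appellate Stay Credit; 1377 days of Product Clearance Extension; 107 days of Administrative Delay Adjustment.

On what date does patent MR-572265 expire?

Earliest priority filing: 17 April 1988.
Base term: 17 April 1988 + 19 years → 17 April 2007.
Appellate Stay Credit: +456 days → 16 July 2008.
Product Clearance Extension: 1377 days claimed exceeds the 1251-day cap, so +1251 days → 19 December 2011.
Administrative Delay Adjustment: +107 days → 4 April 2012.

April 4, 2012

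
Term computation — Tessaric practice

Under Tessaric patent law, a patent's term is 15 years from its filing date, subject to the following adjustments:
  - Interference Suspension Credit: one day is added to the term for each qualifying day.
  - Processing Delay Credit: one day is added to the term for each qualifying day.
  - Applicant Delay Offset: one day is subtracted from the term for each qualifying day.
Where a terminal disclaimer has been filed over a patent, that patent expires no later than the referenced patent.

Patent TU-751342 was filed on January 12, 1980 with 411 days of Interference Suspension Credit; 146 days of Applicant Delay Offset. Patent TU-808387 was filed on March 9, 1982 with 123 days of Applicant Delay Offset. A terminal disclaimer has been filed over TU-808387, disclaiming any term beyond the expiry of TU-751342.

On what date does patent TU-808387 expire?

1995-10-04

Natural term of TU-808387:
  Base: filing + 15 years → 9 March 1997.
  Applicant Delay Offset: −123 days → 6 November 1996.
Expiry of referenced patent TU-751342:
  Base: filing + 15 years → 12 January 1995.
  Interference Suspension Credit: +411 days → 27 February 1996.
  Applicant Delay Offset: −146 days → 4 October 1995.
Terminal disclaimer: TU-808387 expires on the earlier of 6 November 1996 and 4 October 1995.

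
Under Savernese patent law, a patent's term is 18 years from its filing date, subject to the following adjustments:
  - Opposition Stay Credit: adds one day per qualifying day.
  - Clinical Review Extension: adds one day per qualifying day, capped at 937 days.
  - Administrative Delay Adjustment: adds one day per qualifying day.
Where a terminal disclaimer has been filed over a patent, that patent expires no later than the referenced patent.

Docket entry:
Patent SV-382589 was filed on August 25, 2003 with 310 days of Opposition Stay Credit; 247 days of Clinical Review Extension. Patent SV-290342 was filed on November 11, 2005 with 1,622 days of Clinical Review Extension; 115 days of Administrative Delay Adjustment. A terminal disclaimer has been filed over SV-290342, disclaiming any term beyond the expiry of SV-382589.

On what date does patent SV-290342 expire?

Natural term of SV-290342:
  Base: filing + 18 years → 11 November 2023.
  Clinical Review Extension: 1622 days claimed exceeds the 937-day cap, so +937 days → 5 June 2026.
  Administrative Delay Adjustment: +115 days → 28 September 2026.
Expiry of referenced patent SV-382589:
  Base: filing + 18 years → 25 August 2021.
  Opposition Stay Credit: +310 days → 1 July 2022.
  Clinical Review Extension: 247 days (within the 937-day cap) → +247 days → 5 March 2023.
Terminal disclaimer: SV-290342 expires on the earlier of 28 September 2026 and 5 March 2023.

2023-03-05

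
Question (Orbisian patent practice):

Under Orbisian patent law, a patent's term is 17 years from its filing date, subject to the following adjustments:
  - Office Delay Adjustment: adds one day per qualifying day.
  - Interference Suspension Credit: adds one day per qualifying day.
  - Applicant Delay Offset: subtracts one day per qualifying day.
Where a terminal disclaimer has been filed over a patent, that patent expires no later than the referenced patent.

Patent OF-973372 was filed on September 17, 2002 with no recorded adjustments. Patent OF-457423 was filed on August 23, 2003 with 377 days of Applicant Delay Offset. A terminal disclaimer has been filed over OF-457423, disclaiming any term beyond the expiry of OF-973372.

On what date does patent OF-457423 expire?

Natural term of OF-457423:
  Base: filing + 17 years → 23 August 2020.
  Applicant Delay Offset: −377 days → 12 August 2019.
Expiry of referenced patent OF-973372:
  Base: filing + 17 years → 17 September 2019.
Terminal disclaimer: OF-457423 expires on the earlier of 12 August 2019 and 17 September 2019.

August 12, 2019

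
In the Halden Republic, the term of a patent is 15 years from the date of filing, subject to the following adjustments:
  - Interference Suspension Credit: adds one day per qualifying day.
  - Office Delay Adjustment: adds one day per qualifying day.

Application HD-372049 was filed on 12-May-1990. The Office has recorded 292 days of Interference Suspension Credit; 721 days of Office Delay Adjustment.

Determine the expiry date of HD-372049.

2008-02-19

Base term: filing date + 15 years → 12 May 2005.
Interference Suspension Credit: +292 days → 28 February 2006.
Office Delay Adjustment: +721 days → 19 February 2008.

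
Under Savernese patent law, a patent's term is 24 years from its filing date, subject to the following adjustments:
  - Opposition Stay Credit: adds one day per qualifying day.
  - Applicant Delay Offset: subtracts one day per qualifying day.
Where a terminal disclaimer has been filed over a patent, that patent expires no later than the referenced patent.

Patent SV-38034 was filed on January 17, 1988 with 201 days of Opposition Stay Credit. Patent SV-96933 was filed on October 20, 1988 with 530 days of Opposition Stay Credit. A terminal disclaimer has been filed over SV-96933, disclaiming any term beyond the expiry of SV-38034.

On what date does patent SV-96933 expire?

2012-08-05

Natural term of SV-96933:
  Base: filing + 24 years → 20 October 2012.
  Opposition Stay Credit: +530 days → 3 April 2014.
Expiry of referenced patent SV-38034:
  Base: filing + 24 years → 17 January 2012.
  Opposition Stay Credit: +201 days → 5 August 2012.
Terminal disclaimer: SV-96933 expires on the earlier of 3 April 2014 and 5 August 2012.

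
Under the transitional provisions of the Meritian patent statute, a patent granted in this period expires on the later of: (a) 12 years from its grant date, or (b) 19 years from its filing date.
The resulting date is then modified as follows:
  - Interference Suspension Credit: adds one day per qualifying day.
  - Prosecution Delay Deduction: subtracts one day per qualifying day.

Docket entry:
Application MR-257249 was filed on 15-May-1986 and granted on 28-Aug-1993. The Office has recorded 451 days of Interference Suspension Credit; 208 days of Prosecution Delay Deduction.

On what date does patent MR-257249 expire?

(a) grant + 12 years → 28 August 2005.
(b) filing + 19 years → 15 May 2005.
Later of the two: 28 August 2005.
Interference Suspension Credit: +451 days → 22 November 2006.
Prosecution Delay Deduction: −208 days → 28 April 2006.

2006-04-28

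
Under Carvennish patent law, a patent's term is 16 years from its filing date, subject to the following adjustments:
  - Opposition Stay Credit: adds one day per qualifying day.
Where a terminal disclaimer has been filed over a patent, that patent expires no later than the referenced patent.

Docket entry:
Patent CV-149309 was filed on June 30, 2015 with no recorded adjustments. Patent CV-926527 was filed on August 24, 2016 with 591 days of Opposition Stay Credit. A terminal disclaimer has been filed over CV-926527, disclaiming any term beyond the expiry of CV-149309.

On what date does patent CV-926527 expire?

2031-06-30

Natural term of CV-926527:
  Base: filing + 16 years → 24 August 2032.
  Opposition Stay Credit: +591 days → 7 April 2034.
Expiry of referenced patent CV-149309:
  Base: filing + 16 years → 30 June 2031.
Terminal disclaimer: CV-926527 expires on the earlier of 7 April 2034 and 30 June 2031.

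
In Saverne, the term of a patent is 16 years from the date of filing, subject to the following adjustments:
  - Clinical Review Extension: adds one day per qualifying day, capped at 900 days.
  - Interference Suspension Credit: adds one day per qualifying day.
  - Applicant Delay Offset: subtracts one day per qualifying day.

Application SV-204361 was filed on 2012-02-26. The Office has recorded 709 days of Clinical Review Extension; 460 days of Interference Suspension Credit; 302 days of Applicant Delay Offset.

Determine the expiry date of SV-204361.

2030-07-12

Base term: filing date + 16 years → 26 February 2028.
Clinical Review Extension: 709 days (within the 900-day cap) → +709 days → 4 February 2030.
Interference Suspension Credit: +460 days → 10 May 2031.
Applicant Delay Offset: −302 days → 12 July 2030.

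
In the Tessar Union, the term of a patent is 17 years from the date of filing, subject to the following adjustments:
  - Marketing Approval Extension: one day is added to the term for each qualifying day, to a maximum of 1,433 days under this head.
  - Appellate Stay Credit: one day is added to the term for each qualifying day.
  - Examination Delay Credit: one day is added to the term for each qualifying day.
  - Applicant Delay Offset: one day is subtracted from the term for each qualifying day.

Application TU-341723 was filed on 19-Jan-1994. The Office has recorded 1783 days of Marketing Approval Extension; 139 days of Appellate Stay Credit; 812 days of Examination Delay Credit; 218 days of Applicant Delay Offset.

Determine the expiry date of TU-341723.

December 24, 2016

Base term: filing date + 17 years → 19 January 2011.
Marketing Approval Extension: 1783 days claimed exceeds the 1433-day cap, so +1433 days → 22 December 2014.
Appellate Stay Credit: +139 days → 10 May 2015.
Examination Delay Credit: +812 days → 30 July 2017.
Applicant Delay Offset: −218 days → 24 December 2016.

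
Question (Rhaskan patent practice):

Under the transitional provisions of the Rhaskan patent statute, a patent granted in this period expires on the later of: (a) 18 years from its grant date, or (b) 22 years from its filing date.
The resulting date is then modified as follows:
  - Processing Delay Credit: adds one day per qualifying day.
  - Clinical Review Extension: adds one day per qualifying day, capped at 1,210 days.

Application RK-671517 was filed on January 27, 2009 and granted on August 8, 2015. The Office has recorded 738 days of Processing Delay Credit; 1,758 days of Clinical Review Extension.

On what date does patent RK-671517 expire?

2038-12-08

(a) grant + 18 years → 8 August 2033.
(b) filing + 22 years → 27 January 2031.
Later of the two: 8 August 2033.
Processing Delay Credit: +738 days → 16 August 2035.
Clinical Review Extension: 1758 days claimed exceeds the 1210-day cap, so +1210 days → 8 December 2038.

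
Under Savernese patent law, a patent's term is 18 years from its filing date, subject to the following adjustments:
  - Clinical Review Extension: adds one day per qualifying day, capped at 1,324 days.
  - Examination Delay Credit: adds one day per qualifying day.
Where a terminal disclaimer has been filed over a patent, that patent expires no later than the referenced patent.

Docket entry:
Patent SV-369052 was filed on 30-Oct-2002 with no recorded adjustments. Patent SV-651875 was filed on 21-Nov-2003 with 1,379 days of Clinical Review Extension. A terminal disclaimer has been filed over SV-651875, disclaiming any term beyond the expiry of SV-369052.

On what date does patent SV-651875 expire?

Natural term of SV-651875:
  Base: filing + 18 years → 21 November 2021.
  Clinical Review Extension: 1379 days claimed exceeds the 1324-day cap, so +1324 days → 7 July 2025.
Expiry of referenced patent SV-369052:
  Base: filing + 18 years → 30 October 2020.
Terminal disclaimer: SV-651875 expires on the earlier of 7 July 2025 and 30 October 2020.

2020-10-30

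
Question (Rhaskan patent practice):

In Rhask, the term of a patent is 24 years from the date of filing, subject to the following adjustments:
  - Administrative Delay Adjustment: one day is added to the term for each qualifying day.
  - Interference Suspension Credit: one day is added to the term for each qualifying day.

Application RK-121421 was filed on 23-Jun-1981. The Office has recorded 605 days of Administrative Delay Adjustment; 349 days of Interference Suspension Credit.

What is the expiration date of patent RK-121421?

Base term: filing date + 24 years → 23 June 2005.
Administrative Delay Adjustment: +605 days → 18 February 2007.
Interference Suspension Credit: +349 days → 2 February 2008.

February 2, 2008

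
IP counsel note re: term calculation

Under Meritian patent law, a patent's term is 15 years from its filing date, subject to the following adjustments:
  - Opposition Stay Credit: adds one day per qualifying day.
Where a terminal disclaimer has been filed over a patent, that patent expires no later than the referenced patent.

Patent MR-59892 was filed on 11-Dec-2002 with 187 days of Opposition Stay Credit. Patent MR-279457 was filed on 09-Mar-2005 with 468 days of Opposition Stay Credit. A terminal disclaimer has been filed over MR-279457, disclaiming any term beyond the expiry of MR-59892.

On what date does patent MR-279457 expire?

Natural term of MR-279457:
  Base: filing + 15 years → 9 March 2020.
  Opposition Stay Credit: +468 days → 20 June 2021.
Expiry of referenced patent MR-59892:
  Base: filing + 15 years → 11 December 2017.
  Opposition Stay Credit: +187 days → 16 June 2018.
Terminal disclaimer: MR-279457 expires on the earlier of 20 June 2021 and 16 June 2018.

June 16, 2018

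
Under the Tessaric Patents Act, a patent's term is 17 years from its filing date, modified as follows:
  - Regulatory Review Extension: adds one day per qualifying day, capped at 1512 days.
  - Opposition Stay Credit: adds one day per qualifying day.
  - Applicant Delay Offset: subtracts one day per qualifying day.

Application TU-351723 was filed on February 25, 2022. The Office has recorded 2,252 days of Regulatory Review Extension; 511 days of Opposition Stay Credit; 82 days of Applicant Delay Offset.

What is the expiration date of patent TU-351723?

Base term: filing date + 17 years → 25 February 2039.
Regulatory Review Extension: 2252 days claimed exceeds the 1512-day cap, so +1512 days → 17 April 2043.
Opposition Stay Credit: +511 days → 9 September 2044.
Applicant Delay Offset: −82 days → 19 June 2044.

June 19, 2044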